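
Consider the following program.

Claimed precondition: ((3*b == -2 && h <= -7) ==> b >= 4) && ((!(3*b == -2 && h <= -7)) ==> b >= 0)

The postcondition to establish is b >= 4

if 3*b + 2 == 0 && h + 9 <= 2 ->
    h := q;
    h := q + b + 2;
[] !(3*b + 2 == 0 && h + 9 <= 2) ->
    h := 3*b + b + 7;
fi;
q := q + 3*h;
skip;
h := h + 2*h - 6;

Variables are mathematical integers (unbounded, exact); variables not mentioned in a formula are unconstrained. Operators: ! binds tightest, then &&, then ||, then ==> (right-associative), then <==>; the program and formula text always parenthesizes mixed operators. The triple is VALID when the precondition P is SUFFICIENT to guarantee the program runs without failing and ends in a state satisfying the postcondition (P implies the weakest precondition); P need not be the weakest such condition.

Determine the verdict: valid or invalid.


Working backward. After the program, b >= 4 must hold.
Before h := h + 2*h - 6: b >= 4
Before skip: b >= 4
Before q := q + 3*h: b >= 4
Then branch requires b >= 4; else branch requires b >= 4.
Before the if: ((3*b == -2 && h <= -7) ==> b >= 4) && ((!(3*b == -2 && h <= -7)) ==> b >= 4)
The weakest precondition is ((3*b == -2 && h <= -7) ==> b >= 4) && ((!(3*b == -2 && h <= -7)) ==> b >= 4).
Check whether ((3*b == -2 && h <= -7) ==> b >= 4) && ((!(3*b == -2 && h <= -7)) ==> b >= 0) implies it.
Countermodel: at the initial state b = 0, h = 0, the precondition holds but the weakest precondition fails.
Answer: invalid


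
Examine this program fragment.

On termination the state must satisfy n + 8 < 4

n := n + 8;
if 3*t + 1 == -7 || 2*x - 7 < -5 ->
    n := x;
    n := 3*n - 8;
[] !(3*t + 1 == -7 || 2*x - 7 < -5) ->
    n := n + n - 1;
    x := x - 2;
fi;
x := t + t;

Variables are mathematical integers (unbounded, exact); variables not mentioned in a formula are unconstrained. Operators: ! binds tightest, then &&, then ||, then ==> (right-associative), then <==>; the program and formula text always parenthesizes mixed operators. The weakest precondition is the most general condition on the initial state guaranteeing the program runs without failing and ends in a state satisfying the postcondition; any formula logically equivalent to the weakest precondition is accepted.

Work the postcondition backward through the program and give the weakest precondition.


Working backward. After the program, the postcondition n + 8 < 4 must hold; in canonical form it is n < -4.
Before x := t + t: n < -4
Then branch requires 3*x < 4; else branch requires 2*n < -3.
Before the if: ((3*t == -8 || 2*x < 2) ==> 3*x < 4) && ((!(3*t == -8 || 2*x < 2)) ==> 2*n < -3)
Before n := n + 8: ((3*t == -8 || 2*x < 2) ==> 3*x < 4) && ((!(3*t == -8 || 2*x < 2)) ==> 2*n < -19)
Answer: WP = ((3*t == -8 || 2*x < 2) ==> 3*x < 4) && ((!(3*t == -8 || 2*x < 2)) ==> 2*n < -19)


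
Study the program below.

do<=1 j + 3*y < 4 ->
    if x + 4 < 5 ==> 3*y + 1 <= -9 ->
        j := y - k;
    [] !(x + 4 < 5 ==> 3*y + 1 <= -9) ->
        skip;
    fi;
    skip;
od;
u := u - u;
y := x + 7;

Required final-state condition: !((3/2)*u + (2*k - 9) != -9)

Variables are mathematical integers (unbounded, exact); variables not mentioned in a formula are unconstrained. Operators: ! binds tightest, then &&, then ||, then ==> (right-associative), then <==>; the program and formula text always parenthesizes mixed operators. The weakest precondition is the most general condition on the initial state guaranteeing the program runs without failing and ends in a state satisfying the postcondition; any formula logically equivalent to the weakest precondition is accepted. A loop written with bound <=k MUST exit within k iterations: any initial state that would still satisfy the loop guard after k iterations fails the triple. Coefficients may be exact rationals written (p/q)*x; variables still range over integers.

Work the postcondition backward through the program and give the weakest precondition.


Working backward. After the program, the postcondition !((3/2)*u + (2*k - 9) != -9) must hold; in canonical form it is !(2*k + (3/2)*u != 0).
Before y := x + 7: !(2*k + (3/2)*u != 0)
Before u := u - u: !(2*k != 0)
Before the loop (bound <=1), unroll the exhaustion recursion (WP_0 = exit-now case; WP_j = one more guarded iteration, up to j = 1):
  WP_0: (!(j + 3*y < 4)) && (!(2*k != 0))
  WP_1: (j + 3*y < 4 ==> (((x < 1 ==> 3*y <= -10) ==> ((!(4*y < k + 4)) && (!(2*k != 0)))) && ((!(x < 1 ==> 3*y <= -10)) ==> ((!(j + 3*y < 4)) && (!(2*k != 0)))))) && ((!(j + 3*y < 4)) ==> (!(2*k != 0)))
So before the loop: (j + 3*y < 4 ==> (((x < 1 ==> 3*y <= -10) ==> ((!(4*y < k + 4)) && (!(2*k != 0)))) && ((!(x < 1 ==> 3*y <= -10)) ==> ((!(j + 3*y < 4)) && (!(2*k != 0)))))) && ((!(j + 3*y < 4)) ==> (!(2*k != 0)))
Answer: WP = (j + 3*y < 4 ==> (((x < 1 ==> 3*y <= -10) ==> ((!(4*y < k + 4)) && (!(2*k != 0)))) && ((!(x < 1 ==> 3*y <= -10)) ==> ((!(j + 3*y < 4)) && (!(2*k != 0)))))) && ((!(j + 3*y < 4)) ==> (!(2*k != 0)))


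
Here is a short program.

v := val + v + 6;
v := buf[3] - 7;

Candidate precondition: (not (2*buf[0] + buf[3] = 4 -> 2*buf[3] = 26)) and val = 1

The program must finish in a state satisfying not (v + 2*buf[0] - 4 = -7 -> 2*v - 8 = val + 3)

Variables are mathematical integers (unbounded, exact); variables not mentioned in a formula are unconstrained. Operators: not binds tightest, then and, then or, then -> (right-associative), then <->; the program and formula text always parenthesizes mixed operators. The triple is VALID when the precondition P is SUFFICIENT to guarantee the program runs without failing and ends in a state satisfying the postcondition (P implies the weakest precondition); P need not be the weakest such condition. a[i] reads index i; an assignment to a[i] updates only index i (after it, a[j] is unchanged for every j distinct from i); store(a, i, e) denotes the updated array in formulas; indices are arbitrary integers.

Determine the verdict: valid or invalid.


Working backward. After the program, the postcondition not (v + 2*buf[0] - 4 = -7 -> 2*v - 8 = val + 3) must hold; in canonical form it is not (2*buf[0] + v = -3 -> 2*v = val + 11).
Before v := buf[3] - 7: not (2*buf[0] + buf[3] = 4 -> 2*buf[3] = val + 25)
Before v := val + v + 6: not (2*buf[0] + buf[3] = 4 -> 2*buf[3] = val + 25)
The weakest precondition is not (2*buf[0] + buf[3] = 4 -> 2*buf[3] = val + 25).
Check whether (not (2*buf[0] + buf[3] = 4 -> 2*buf[3] = 26)) and val = 1 implies it.
Every state satisfying the precondition satisfies the weakest precondition: the implication holds.
Answer: valid


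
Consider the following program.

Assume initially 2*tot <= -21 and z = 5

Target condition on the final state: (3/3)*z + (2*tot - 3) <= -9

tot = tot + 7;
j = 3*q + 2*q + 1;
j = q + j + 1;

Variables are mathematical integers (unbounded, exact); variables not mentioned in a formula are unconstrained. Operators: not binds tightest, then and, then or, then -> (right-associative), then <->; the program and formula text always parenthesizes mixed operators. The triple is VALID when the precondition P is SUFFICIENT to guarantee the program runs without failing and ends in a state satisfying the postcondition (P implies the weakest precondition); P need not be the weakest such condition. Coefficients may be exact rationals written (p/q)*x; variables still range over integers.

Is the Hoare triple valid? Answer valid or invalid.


Working backward. After the program, the postcondition (3/3)*z + (2*tot - 3) <= -9 must hold; in canonical form it is 2*tot + z <= -6.
Before j := q + j + 1: 2*tot + z <= -6
Before j := 3*q + 2*q + 1: 2*tot + z <= -6
Before tot := tot + 7: 2*tot + z <= -20
The weakest precondition is 2*tot + z <= -20.
Check whether 2*tot <= -21 and z = 5 implies it.
Countermodel: at the initial state tot = -12, z = 5, the precondition holds but the weakest precondition fails.
Answer: invalid


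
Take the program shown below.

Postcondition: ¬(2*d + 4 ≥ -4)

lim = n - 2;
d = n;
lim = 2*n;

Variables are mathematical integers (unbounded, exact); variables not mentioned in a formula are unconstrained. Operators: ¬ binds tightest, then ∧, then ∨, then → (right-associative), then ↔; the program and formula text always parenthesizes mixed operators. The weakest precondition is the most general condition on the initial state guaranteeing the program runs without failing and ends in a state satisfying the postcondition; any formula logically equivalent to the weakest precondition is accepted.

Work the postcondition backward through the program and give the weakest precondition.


Working backward. After the program, the postcondition ¬(2*d + 4 ≥ -4) must hold; in canonical form it is ¬(2*d ≥ -8).
Before lim := 2*n: ¬(2*d ≥ -8)
Before d := n: ¬(2*n ≥ -8)
Before lim := n - 2: ¬(2*n ≥ -8)
Answer: WP = ¬(2*n ≥ -8)


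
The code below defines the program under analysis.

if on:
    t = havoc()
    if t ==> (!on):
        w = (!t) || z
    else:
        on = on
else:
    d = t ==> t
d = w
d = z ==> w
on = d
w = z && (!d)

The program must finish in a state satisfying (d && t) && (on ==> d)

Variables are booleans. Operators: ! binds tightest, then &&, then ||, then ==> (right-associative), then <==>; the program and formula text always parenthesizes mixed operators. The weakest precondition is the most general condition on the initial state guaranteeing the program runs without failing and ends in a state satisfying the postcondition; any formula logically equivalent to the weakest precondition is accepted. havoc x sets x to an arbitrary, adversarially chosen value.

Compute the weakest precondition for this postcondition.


Working backward. After the program, the postcondition (d && t) && (on ==> d) must hold; in canonical form it is d && t && (on ==> d).
Before w := z && (!d): d && t && (on ==> d)
Before on := d: d && t
Before d := z ==> w: (z ==> w) && t
Before d := w: (z ==> w) && t
Then branch requires false; else branch requires (z ==> w) && t.
Before the if: (!on) && ((!on) ==> ((z ==> w) && t))
Answer: WP = (!on) && ((!on) ==> ((z ==> w) && t))


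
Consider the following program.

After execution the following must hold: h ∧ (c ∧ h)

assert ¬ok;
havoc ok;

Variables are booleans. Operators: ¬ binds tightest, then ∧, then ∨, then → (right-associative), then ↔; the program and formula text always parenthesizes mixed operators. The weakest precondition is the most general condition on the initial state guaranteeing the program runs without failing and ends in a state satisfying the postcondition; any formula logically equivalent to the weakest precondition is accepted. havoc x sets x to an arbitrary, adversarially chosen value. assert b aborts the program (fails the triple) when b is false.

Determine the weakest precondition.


Working backward. After the program, the postcondition h ∧ (c ∧ h) must hold; in canonical form it is h ∧ c.
Before havoc ok: h ∧ c
Before assert ¬ok: (¬ok) ∧ h ∧ c
Answer: WP = (¬ok) ∧ h ∧ c


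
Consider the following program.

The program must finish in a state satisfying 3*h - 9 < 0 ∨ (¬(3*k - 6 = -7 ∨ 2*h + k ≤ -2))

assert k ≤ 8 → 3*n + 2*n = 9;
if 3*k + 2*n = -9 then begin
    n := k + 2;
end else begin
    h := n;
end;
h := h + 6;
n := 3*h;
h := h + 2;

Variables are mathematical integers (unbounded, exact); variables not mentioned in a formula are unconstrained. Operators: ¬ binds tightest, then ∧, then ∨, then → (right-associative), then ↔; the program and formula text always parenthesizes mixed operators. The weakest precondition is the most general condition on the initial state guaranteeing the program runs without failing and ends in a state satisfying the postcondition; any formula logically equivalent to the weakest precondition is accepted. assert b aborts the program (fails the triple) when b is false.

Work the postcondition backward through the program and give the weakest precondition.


Working backward. After the program, the postcondition 3*h - 9 < 0 ∨ (¬(3*k - 6 = -7 ∨ 2*h + k ≤ -2)) must hold; in canonical form it is 3*h < 9 ∨ (¬(3*k = -1 ∨ 2*h + k ≤ -2)).
Before h := h + 2: 3*h < 3 ∨ (¬(3*k = -1 ∨ 2*h + k ≤ -6))
Before n := 3*h: 3*h < 3 ∨ (¬(3*k = -1 ∨ 2*h + k ≤ -6))
Before h := h + 6: 3*h < -15 ∨ (¬(3*k = -1 ∨ 2*h + k ≤ -18))
Then branch requires 3*h < -15 ∨ (¬(3*k = -1 ∨ 2*h + k ≤ -18)); else branch requires 3*n < -15 ∨ (¬(3*k = -1 ∨ k + 2*n ≤ -18)).
Before the if: (3*k + 2*n = -9 → (3*h < -15 ∨ (¬(3*k = -1 ∨ 2*h + k ≤ -18)))) ∧ ((¬(3*k + 2*n = -9)) → (3*n < -15 ∨ (¬(3*k = -1 ∨ k + 2*n ≤ -18))))
Before assert k ≤ 8 → 3*n + 2*n = 9: (k ≤ 8 → 5*n = 9) ∧ (3*k + 2*n = -9 → (3*h < -15 ∨ (¬(3*k = -1 ∨ 2*h + k ≤ -18)))) ∧ ((¬(3*k + 2*n = -9)) → (3*n < -15 ∨ (¬(3*k = -1 ∨ k + 2*n ≤ -18))))
Answer: WP = (k ≤ 8 → 5*n = 9) ∧ (3*k + 2*n = -9 → (3*h < -15 ∨ (¬(3*k = -1 ∨ 2*h + k ≤ -18)))) ∧ ((¬(3*k + 2*n = -9)) → (3*n < -15 ∨ (¬(3*k = -1 ∨ k + 2*n ≤ -18))))


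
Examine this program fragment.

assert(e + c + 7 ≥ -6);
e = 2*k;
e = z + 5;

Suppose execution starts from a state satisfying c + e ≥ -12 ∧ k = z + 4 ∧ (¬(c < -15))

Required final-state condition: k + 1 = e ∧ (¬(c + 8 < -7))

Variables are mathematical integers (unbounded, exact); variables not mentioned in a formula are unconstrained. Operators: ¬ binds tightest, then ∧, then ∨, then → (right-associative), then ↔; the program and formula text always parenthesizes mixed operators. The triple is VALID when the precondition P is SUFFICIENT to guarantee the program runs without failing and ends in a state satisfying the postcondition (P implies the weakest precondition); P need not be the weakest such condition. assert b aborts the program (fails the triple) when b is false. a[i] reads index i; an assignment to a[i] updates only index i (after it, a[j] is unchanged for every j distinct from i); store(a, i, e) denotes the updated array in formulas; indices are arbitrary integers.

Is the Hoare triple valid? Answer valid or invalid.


Working backward. After the program, the postcondition k + 1 = e ∧ (¬(c + 8 < -7)) must hold; in canonical form it is k = e - 1 ∧ (¬(c < -15)).
Before e := z + 5: k = z + 4 ∧ (¬(c < -15))
Before e := 2*k: k = z + 4 ∧ (¬(c < -15))
Before assert e + c + 7 ≥ -6: c + e ≥ -13 ∧ k = z + 4 ∧ (¬(c < -15))
The weakest precondition is c + e ≥ -13 ∧ k = z + 4 ∧ (¬(c < -15)).
Check whether c + e ≥ -12 ∧ k = z + 4 ∧ (¬(c < -15)) implies it.
Every state satisfying the precondition satisfies the weakest precondition: the implication holds.
Answer: valid


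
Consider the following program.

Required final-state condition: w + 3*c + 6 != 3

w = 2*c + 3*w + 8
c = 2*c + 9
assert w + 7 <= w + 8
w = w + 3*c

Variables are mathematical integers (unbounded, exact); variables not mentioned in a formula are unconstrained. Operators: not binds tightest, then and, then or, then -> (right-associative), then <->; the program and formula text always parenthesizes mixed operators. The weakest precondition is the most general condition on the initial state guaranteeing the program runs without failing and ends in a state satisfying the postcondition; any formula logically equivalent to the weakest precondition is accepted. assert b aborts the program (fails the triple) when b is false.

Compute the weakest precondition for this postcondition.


Working backward. After the program, the postcondition w + 3*c + 6 != 3 must hold; in canonical form it is 3*c + w != -3.
Before w := w + 3*c: 6*c + w != -3
Before assert w + 7 <= w + 8: 6*c + w != -3
Before c := 2*c + 9: 12*c + w != -57
Before w := 2*c + 3*w + 8: 14*c + 3*w != -65
Answer: WP = 14*c + 3*w != -65


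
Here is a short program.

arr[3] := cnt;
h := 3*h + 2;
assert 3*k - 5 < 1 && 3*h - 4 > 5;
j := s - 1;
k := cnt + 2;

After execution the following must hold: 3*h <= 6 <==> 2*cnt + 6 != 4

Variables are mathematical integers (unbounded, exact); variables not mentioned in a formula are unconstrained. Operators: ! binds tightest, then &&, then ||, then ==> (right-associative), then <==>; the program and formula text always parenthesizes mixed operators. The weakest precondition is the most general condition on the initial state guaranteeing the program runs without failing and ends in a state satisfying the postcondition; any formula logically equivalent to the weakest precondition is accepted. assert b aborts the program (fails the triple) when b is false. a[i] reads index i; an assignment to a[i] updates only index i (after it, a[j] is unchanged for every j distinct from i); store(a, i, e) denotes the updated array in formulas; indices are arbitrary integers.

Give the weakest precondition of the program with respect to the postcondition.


Working backward. After the program, the postcondition 3*h <= 6 <==> 2*cnt + 6 != 4 must hold; in canonical form it is 3*h <= 6 <==> 2*cnt != -2.
Before k := cnt + 2: 3*h <= 6 <==> 2*cnt != -2
Before j := s - 1: 3*h <= 6 <==> 2*cnt != -2
Before assert 3*k - 5 < 1 && 3*h - 4 > 5: 3*k < 6 && 3*h > 9 && (3*h <= 6 <==> 2*cnt != -2)
Before h := 3*h + 2: 3*k < 6 && 9*h > 3 && (9*h <= 0 <==> 2*cnt != -2)
Before arr[3] := cnt: 3*k < 6 && 9*h > 3 && (9*h <= 0 <==> 2*cnt != -2)
Answer: WP = 3*k < 6 && 9*h > 3 && (9*h <= 0 <==> 2*cnt != -2)


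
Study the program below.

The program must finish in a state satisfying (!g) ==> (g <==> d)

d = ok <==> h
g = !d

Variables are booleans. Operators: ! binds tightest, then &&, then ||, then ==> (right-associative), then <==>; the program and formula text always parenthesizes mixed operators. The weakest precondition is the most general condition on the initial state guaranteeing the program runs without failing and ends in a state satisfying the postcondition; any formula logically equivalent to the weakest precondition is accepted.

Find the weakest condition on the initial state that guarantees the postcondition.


Working backward. After the program, (!g) ==> (g <==> d) must hold.
Before g := !d: d ==> ((!d) <==> d)
Before d := ok <==> h: (ok <==> h) ==> ((!(ok <==> h)) <==> (ok <==> h))
Answer: WP = (ok <==> h) ==> ((!(ok <==> h)) <==> (ok <==> h))


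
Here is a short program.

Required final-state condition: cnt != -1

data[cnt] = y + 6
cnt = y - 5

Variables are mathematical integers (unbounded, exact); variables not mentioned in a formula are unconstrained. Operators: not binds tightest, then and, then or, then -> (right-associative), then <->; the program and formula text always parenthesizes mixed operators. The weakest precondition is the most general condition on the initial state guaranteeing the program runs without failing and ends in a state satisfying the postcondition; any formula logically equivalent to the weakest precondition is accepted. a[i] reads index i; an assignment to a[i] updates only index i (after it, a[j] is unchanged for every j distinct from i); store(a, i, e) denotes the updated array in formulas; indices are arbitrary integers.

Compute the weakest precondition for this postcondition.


Working backward. After the program, cnt != -1 must hold.
Before cnt := y - 5: y != 4
Before data[cnt] := y + 6: y != 4
Answer: WP = y != 4


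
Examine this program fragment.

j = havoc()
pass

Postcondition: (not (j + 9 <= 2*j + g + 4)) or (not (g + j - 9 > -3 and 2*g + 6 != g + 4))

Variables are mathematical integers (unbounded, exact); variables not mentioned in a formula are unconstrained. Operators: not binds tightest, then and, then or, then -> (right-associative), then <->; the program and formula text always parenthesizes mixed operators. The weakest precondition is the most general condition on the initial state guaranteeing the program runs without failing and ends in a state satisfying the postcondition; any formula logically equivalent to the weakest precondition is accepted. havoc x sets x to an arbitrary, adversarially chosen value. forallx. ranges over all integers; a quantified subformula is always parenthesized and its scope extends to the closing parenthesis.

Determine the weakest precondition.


Working backward. After the program, the postcondition (not (j + 9 <= 2*j + g + 4)) or (not (g + j - 9 > -3 and 2*g + 6 != g + 4)) must hold; in canonical form it is (not (g + j >= 5)) or (not (g + j > 6 and g != -2)).
Before skip: (not (g + j >= 5)) or (not (g + j > 6 and g != -2))
Before havoc j: forall j_1. ((not (g + j_1 >= 5)) or (not (g + j_1 > 6 and g != -2)))
Answer: WP = forall j_1. ((not (g + j_1 >= 5)) or (not (g + j_1 > 6 and g != -2)))


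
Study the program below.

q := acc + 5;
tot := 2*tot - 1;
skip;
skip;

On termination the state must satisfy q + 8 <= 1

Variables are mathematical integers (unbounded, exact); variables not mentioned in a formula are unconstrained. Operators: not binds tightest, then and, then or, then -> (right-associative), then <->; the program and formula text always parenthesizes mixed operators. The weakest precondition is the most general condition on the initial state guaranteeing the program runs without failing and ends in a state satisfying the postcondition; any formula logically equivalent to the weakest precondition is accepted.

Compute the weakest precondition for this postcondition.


Working backward. After the program, the postcondition q + 8 <= 1 must hold; in canonical form it is q <= -7.
Before skip: q <= -7
Before skip: q <= -7
Before tot := 2*tot - 1: q <= -7
Before q := acc + 5: acc <= -12
Answer: WP = acc <= -12


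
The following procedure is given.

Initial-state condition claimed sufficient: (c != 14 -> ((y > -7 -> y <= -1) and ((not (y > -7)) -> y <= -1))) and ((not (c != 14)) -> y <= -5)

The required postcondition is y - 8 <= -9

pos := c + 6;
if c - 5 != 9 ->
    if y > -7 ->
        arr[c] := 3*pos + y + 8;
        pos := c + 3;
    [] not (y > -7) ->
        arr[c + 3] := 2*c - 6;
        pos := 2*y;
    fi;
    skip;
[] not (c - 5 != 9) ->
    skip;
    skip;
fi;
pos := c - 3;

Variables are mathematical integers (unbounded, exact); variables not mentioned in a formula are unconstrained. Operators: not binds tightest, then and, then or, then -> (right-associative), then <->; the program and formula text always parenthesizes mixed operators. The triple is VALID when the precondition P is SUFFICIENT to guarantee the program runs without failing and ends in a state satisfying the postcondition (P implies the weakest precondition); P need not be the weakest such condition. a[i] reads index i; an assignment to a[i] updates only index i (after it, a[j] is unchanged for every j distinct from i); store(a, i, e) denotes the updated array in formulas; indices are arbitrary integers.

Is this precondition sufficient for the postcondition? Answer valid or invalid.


Working backward. After the program, the postcondition y - 8 <= -9 must hold; in canonical form it is y <= -1.
Before pos := c - 3: y <= -1
Then branch requires (y > -7 -> y <= -1) and ((not (y > -7)) -> y <= -1); else branch requires y <= -1.
Before the if: (c != 14 -> ((y > -7 -> y <= -1) and ((not (y > -7)) -> y <= -1))) and ((not (c != 14)) -> y <= -1)
Before pos := c + 6: (c != 14 -> ((y > -7 -> y <= -1) and ((not (y > -7)) -> y <= -1))) and ((not (c != 14)) -> y <= -1)
The weakest precondition is (c != 14 -> ((y > -7 -> y <= -1) and ((not (y > -7)) -> y <= -1))) and ((not (c != 14)) -> y <= -1).
Check whether (c != 14 -> ((y > -7 -> y <= -1) and ((not (y > -7)) -> y <= -1))) and ((not (c != 14)) -> y <= -5) implies it.
Every state satisfying the precondition satisfies the weakest precondition: the implication holds.
Answer: valid


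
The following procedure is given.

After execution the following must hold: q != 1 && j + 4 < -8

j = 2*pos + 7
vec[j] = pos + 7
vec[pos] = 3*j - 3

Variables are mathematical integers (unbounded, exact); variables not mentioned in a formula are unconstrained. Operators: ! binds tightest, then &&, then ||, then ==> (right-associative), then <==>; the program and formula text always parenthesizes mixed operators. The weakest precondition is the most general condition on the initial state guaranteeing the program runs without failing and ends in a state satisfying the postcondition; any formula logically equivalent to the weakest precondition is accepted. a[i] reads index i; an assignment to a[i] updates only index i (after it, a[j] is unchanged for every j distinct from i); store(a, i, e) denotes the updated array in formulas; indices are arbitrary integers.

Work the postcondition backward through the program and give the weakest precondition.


Working backward. After the program, the postcondition q != 1 && j + 4 < -8 must hold; in canonical form it is q != 1 && j < -12.
Before vec[pos] := 3*j - 3: q != 1 && j < -12
Before vec[j] := pos + 7: q != 1 && j < -12
Before j := 2*pos + 7: q != 1 && 2*pos < -19
Answer: WP = q != 1 && 2*pos < -19


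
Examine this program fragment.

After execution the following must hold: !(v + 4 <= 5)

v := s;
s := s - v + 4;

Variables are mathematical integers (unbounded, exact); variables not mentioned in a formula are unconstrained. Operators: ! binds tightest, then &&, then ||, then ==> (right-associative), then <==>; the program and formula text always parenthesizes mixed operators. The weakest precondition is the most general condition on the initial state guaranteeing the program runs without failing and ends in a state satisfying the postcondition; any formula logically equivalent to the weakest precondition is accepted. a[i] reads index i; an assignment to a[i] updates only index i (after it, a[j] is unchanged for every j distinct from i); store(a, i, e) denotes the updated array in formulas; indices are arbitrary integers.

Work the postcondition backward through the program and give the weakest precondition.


Working backward. After the program, the postcondition !(v + 4 <= 5) must hold; in canonical form it is !(v <= 1).
Before s := s - v + 4: !(v <= 1)
Before v := s: !(s <= 1)
Answer: WP = !(s <= 1)


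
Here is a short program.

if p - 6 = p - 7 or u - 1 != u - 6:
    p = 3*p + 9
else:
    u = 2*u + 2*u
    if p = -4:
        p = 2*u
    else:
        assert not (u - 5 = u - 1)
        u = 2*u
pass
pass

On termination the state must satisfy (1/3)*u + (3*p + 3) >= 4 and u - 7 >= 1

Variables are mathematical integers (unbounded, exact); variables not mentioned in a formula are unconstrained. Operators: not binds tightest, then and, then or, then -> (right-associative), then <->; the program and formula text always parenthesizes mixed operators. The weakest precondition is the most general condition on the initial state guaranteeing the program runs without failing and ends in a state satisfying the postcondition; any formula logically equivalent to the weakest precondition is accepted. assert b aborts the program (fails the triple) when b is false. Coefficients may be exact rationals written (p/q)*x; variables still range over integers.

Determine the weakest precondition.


Working backward. After the program, the postcondition (1/3)*u + (3*p + 3) >= 4 and u - 7 >= 1 must hold; in canonical form it is 3*p + (1/3)*u >= 1 and u >= 8.
Before skip: 3*p + (1/3)*u >= 1 and u >= 8
Before skip: 3*p + (1/3)*u >= 1 and u >= 8
Then branch requires 9*p + (1/3)*u >= -26 and u >= 8; else branch requires (p = -4 -> ((76/3)*u >= 1 and 4*u >= 8)) and ((not (p = -4)) -> (3*p + (8/3)*u >= 1 and 8*u >= 8)).
Before the if: 9*p + (1/3)*u >= -26 and u >= 8
Answer: WP = 9*p + (1/3)*u >= -26 and u >= 8


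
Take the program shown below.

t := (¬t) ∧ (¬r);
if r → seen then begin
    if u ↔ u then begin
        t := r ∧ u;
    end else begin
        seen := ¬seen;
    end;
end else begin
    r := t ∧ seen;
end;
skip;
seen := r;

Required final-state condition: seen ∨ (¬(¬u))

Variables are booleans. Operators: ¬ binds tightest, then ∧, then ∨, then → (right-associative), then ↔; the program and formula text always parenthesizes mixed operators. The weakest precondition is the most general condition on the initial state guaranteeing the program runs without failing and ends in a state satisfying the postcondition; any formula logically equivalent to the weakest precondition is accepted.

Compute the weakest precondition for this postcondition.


Working backward. After the program, the postcondition seen ∨ (¬(¬u)) must hold; in canonical form it is seen ∨ u.
Before seen := r: r ∨ u
Before skip: r ∨ u
Then branch requires r ∨ u; else branch requires (t ∧ seen) ∨ u.
Before the if: ((r → seen) → (r ∨ u)) ∧ ((¬(r → seen)) → ((t ∧ seen) ∨ u))
Before t := (¬t) ∧ (¬r): ((r → seen) → (r ∨ u)) ∧ ((¬(r → seen)) → (((¬t) ∧ (¬r) ∧ seen) ∨ u))
Answer: WP = ((r → seen) → (r ∨ u)) ∧ ((¬(r → seen)) → (((¬t) ∧ (¬r) ∧ seen) ∨ u))


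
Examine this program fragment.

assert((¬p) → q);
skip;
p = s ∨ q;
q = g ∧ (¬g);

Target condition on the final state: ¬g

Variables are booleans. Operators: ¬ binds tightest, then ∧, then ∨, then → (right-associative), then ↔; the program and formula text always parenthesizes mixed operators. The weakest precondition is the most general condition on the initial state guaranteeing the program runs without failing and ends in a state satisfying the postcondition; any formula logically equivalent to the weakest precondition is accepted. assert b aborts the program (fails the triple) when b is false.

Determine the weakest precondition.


Working backward. After the program, ¬g must hold.
Before q := g ∧ (¬g): ¬g
Before p := s ∨ q: ¬g
Before skip: ¬g
Before assert (¬p) → q: ((¬p) → q) ∧ (¬g)
Answer: WP = ((¬p) → q) ∧ (¬g)


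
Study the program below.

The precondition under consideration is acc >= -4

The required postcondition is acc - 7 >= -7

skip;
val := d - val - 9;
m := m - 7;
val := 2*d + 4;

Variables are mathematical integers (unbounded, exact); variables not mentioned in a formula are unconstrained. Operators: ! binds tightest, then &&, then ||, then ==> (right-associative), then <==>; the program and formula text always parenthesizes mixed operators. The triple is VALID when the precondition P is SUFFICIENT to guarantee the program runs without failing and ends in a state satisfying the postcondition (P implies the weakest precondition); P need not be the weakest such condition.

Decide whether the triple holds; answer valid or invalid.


Working backward. After the program, the postcondition acc - 7 >= -7 must hold; in canonical form it is acc >= 0.
Before val := 2*d + 4: acc >= 0
Before m := m - 7: acc >= 0
Before val := d - val - 9: acc >= 0
Before skip: acc >= 0
The weakest precondition is acc >= 0.
Check whether acc >= -4 implies it.
Countermodel: at the initial state acc = -4, the precondition holds but the weakest precondition fails.
Answer: invalid


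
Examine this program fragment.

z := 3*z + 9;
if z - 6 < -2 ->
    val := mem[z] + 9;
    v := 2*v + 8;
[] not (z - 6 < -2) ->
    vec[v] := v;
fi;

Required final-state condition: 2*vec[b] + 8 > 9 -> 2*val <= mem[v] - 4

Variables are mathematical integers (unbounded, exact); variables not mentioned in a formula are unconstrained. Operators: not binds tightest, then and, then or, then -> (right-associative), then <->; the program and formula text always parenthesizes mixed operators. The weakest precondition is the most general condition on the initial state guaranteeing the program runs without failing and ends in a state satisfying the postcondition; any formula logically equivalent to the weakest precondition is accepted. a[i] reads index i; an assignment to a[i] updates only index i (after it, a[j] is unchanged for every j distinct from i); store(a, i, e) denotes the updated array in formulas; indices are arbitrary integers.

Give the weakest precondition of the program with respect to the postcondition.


Working backward. After the program, the postcondition 2*vec[b] + 8 > 9 -> 2*val <= mem[v] - 4 must hold; in canonical form it is 2*vec[b] > 1 -> 2*val <= mem[v] - 4.
Then branch requires 2*vec[b] > 1 -> 2*mem[z] <= mem[2*v + 8] - 22; else branch requires 2*store(vec, v, v)[b] > 1 -> 2*val <= mem[v] - 4.
Before the if: (z < 4 -> (2*vec[b] > 1 -> 2*mem[z] <= mem[2*v + 8] - 22)) and ((not (z < 4)) -> (2*store(vec, v, v)[b] > 1 -> 2*val <= mem[v] - 4))
Before z := 3*z + 9: (3*z < -5 -> (2*vec[b] > 1 -> 2*mem[3*z + 9] <= mem[2*v + 8] - 22)) and ((not (3*z < -5)) -> (2*store(vec, v, v)[b] > 1 -> 2*val <= mem[v] - 4))
Answer: WP = (3*z < -5 -> (2*vec[b] > 1 -> 2*mem[3*z + 9] <= mem[2*v + 8] - 22)) and ((not (3*z < -5)) -> (2*store(vec, v, v)[b] > 1 -> 2*val <= mem[v] - 4))


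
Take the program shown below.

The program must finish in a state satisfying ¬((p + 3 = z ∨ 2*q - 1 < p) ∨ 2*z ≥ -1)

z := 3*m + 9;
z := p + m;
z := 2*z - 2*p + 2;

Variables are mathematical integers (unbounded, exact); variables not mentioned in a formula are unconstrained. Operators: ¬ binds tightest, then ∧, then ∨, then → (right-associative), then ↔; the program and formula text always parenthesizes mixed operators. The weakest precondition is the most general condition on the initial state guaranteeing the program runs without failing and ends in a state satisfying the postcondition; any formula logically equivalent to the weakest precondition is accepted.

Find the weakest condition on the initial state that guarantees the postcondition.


Working backward. After the program, the postcondition ¬((p + 3 = z ∨ 2*q - 1 < p) ∨ 2*z ≥ -1) must hold; in canonical form it is ¬(p = z - 3 ∨ 2*q < p + 1 ∨ 2*z ≥ -1).
Before z := 2*z - 2*p + 2: ¬(3*p = 2*z - 1 ∨ 2*q < p + 1 ∨ 4*z ≥ 4*p - 5)
Before z := p + m: ¬(p = 2*m - 1 ∨ 2*q < p + 1 ∨ 4*m ≥ -5)
Before z := 3*m + 9: ¬(p = 2*m - 1 ∨ 2*q < p + 1 ∨ 4*m ≥ -5)
Answer: WP = ¬(p = 2*m - 1 ∨ 2*q < p + 1 ∨ 4*m ≥ -5)


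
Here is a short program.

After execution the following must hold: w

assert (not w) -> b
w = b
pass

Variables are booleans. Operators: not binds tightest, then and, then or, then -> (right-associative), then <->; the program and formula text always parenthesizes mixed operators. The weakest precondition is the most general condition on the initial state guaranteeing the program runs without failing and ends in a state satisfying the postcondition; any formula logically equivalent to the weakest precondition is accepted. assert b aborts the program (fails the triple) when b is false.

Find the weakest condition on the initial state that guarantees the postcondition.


Working backward. After the program, w must hold.
Before skip: w
Before w := b: b
Before assert (not w) -> b: ((not w) -> b) and b
Answer: WP = ((not w) -> b) and b


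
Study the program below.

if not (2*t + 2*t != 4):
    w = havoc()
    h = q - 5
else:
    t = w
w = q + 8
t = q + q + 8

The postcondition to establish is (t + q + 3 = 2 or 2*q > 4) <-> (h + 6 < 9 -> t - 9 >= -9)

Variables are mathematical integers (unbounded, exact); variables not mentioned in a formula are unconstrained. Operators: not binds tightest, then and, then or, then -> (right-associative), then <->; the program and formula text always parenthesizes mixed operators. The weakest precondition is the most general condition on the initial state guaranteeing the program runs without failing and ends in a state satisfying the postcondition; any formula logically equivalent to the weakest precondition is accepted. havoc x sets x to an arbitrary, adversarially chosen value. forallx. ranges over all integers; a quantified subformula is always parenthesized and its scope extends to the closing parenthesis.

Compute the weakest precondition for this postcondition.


Working backward. After the program, the postcondition (t + q + 3 = 2 or 2*q > 4) <-> (h + 6 < 9 -> t - 9 >= -9) must hold; in canonical form it is (q + t = -1 or 2*q > 4) <-> (h < 3 -> t >= 0).
Before t := q + q + 8: (3*q = -9 or 2*q > 4) <-> (h < 3 -> 2*q >= -8)
Before w := q + 8: (3*q = -9 or 2*q > 4) <-> (h < 3 -> 2*q >= -8)
Then branch requires (3*q = -9 or 2*q > 4) <-> (q < 8 -> 2*q >= -8); else branch requires (3*q = -9 or 2*q > 4) <-> (h < 3 -> 2*q >= -8).
Before the if: ((not (4*t != 4)) -> ((3*q = -9 or 2*q > 4) <-> (q < 8 -> 2*q >= -8))) and (4*t != 4 -> ((3*q = -9 or 2*q > 4) <-> (h < 3 -> 2*q >= -8)))
Answer: WP = ((not (4*t != 4)) -> ((3*q = -9 or 2*q > 4) <-> (q < 8 -> 2*q >= -8))) and (4*t != 4 -> ((3*q = -9 or 2*q > 4) <-> (h < 3 -> 2*q >= -8)))


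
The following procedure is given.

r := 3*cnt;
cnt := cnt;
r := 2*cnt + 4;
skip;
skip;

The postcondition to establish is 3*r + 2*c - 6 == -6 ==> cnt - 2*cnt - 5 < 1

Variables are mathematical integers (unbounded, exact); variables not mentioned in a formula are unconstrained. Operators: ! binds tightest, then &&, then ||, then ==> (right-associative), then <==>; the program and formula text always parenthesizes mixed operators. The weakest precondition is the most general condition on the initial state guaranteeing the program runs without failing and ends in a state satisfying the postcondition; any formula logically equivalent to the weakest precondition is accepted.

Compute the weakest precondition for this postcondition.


Working backward. After the program, the postcondition 3*r + 2*c - 6 == -6 ==> cnt - 2*cnt - 5 < 1 must hold; in canonical form it is 2*c + 3*r == 0 ==> cnt > -6.
Before skip: 2*c + 3*r == 0 ==> cnt > -6
Before skip: 2*c + 3*r == 0 ==> cnt > -6
Before r := 2*cnt + 4: 2*c + 6*cnt == -12 ==> cnt > -6
Before cnt := cnt: 2*c + 6*cnt == -12 ==> cnt > -6
Before r := 3*cnt: 2*c + 6*cnt == -12 ==> cnt > -6
Answer: WP = 2*c + 6*cnt == -12 ==> cnt > -6


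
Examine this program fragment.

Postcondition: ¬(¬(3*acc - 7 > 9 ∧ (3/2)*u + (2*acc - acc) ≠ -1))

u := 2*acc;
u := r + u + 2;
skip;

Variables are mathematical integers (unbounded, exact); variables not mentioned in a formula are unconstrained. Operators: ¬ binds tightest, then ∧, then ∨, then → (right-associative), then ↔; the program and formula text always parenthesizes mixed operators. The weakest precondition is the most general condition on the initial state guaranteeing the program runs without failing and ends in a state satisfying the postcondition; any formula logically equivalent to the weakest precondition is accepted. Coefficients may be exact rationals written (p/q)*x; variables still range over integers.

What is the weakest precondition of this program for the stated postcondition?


Working backward. After the program, the postcondition ¬(¬(3*acc - 7 > 9 ∧ (3/2)*u + (2*acc - acc) ≠ -1)) must hold; in canonical form it is 3*acc > 16 ∧ acc + (3/2)*u ≠ -1.
Before skip: 3*acc > 16 ∧ acc + (3/2)*u ≠ -1
Before u := r + u + 2: 3*acc > 16 ∧ acc + (3/2)*r + (3/2)*u ≠ -4
Before u := 2*acc: 3*acc > 16 ∧ 4*acc + (3/2)*r ≠ -4
Answer: WP = 3*acc > 16 ∧ 4*acc + (3/2)*r ≠ -4


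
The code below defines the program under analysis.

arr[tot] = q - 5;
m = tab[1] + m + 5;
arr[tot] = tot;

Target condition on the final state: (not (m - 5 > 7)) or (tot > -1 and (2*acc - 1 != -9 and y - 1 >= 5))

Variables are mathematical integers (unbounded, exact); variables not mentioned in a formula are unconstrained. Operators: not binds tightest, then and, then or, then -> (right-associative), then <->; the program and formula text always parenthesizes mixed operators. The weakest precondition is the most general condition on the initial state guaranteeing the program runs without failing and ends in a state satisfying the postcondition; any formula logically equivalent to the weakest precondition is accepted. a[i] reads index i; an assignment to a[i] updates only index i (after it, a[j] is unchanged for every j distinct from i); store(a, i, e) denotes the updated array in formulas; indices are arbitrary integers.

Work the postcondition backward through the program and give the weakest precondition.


Working backward. After the program, the postcondition (not (m - 5 > 7)) or (tot > -1 and (2*acc - 1 != -9 and y - 1 >= 5)) must hold; in canonical form it is (not (m > 12)) or (tot > -1 and 2*acc != -8 and y >= 6).
Before arr[tot] := tot: (not (m > 12)) or (tot > -1 and 2*acc != -8 and y >= 6)
Before m := tab[1] + m + 5: (not (tab[1] + m > 7)) or (tot > -1 and 2*acc != -8 and y >= 6)
Before arr[tot] := q - 5: (not (tab[1] + m > 7)) or (tot > -1 and 2*acc != -8 and y >= 6)
Answer: WP = (not (tab[1] + m > 7)) or (tot > -1 and 2*acc != -8 and y >= 6)
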